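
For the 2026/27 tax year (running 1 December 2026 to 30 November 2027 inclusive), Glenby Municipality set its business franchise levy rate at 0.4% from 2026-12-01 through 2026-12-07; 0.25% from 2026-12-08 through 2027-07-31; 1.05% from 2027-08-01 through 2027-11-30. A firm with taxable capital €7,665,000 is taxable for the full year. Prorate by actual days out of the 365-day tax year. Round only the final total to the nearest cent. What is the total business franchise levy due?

2026-12-01 to 2026-12-07: 7 days at 0.4% → €7,665,000 × 0.4% × 7/365 = €588.0000
2026-12-08 to 2027-07-31: 236 days at 0.25% → €7,665,000 × 0.25% × 236/365 = €12,390.0000
2027-08-01 to 2027-11-30: 122 days at 1.05% → €7,665,000 × 1.05% × 122/365 = €26,901.0000
Total = €39,879.0000

€39,879.00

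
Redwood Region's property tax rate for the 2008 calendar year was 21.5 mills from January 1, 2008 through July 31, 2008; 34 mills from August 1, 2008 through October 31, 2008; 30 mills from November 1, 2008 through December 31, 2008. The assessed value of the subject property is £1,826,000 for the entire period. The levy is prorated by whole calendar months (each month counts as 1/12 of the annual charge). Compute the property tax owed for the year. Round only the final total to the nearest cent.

January 1 – July 31, 2008: 7 months at 21.5 mills → £1,826,000 × 2.15% × 7/12 = £22,901.0833
August 1 – October 31, 2008: 3 months at 34 mills → £1,826,000 × 3.4% × 3/12 = £15,521.0000
November 1 – December 31, 2008: 2 months at 30 mills → £1,826,000 × 3% × 2/12 = £9,130.0000
Total = £47,552.0833

£47,552.08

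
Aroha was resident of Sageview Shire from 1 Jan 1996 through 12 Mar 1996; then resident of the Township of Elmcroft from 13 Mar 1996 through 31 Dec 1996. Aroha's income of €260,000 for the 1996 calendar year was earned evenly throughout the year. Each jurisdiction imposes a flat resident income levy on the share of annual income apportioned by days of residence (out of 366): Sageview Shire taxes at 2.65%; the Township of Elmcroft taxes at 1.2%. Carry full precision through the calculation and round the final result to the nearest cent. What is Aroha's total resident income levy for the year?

Sageview Shire, 1 Jan – 12 Mar 1996: 72 days → €260,000 × 2.65% × 72/366 = €1,355.4098
The Township of Elmcroft, 13 Mar – 31 Dec 1996: 294 days → €260,000 × 1.2% × 294/366 = €2,506.2295
Total = €3,861.6393

€3,861.64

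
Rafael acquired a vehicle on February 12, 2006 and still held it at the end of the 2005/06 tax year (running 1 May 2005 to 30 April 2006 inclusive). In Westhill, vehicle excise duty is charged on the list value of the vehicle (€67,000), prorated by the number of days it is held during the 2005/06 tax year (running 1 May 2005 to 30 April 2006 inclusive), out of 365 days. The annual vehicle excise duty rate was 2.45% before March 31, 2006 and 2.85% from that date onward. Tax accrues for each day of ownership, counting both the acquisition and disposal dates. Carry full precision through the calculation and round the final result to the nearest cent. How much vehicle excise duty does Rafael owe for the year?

€373.55

February 12 – March 30, 2006: 47 days at 2.45% → €67,000 × 2.45% × 47/365 = €211.3712
March 31 – April 30, 2006: 31 days at 2.85% → €67,000 × 2.85% × 31/365 = €162.1767
Total = €373.5479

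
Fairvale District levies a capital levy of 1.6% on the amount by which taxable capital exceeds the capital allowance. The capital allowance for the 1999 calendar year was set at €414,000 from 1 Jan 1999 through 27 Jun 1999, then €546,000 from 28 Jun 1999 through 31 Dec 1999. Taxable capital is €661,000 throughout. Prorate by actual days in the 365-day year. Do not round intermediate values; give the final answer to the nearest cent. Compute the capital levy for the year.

€2,869.96

1 Jan – 27 Jun 1999: 178 days, exemption €414,000 → (€661,000 − €414,000) × 1.6% × 178/365 = €1,927.2767
28 Jun – 31 Dec 1999: 187 days, exemption €546,000 → (€661,000 − €546,000) × 1.6% × 187/365 = €942.6849
Total = €2,869.9616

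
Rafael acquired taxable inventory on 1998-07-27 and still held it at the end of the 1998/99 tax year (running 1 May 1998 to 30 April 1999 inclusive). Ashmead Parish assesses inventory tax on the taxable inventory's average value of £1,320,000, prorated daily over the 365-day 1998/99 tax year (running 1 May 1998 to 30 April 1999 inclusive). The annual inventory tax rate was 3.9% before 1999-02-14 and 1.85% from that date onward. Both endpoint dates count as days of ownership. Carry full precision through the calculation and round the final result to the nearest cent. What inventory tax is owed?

£33,575.01

1998-07-27 to 1999-02-13: 202 days at 3.9% → £1,320,000 × 3.9% × 202/365 = £28,490.3014
1999-02-14 to 1999-04-30: 76 days at 1.85% → £1,320,000 × 1.85% × 76/365 = £5,084.7123
Total = £33,575.0137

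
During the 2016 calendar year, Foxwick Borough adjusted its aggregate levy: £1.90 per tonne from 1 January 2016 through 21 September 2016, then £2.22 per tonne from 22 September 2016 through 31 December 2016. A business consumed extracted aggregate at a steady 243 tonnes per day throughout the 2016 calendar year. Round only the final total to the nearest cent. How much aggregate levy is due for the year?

1 January – 21 September 2016: 265 days × 243 tonnes/day = 64,395 tonnes at £1.90/tonne → £122,350.50
22 September – 31 December 2016: 101 days × 243 tonnes/day = 24,543 tonnes at £2.22/tonne → £54,485.46

£176,835.96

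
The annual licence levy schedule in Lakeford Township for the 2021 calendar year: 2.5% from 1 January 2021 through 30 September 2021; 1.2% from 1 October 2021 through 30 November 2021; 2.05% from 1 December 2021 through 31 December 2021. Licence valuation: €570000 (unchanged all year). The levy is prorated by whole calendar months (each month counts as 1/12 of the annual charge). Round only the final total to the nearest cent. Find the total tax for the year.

1 January – 30 September 2021: 9 months at 2.5% → €570000 × 2.5% × 9/12 = €10687.5000
1 October – 30 November 2021: 2 months at 1.2% → €570000 × 1.2% × 2/12 = €1140.0000
1 December – 31 December 2021: 1 month at 2.05% → €570000 × 2.05% × 1/12 = €973.7500
Total = €12801.2500

€12801.25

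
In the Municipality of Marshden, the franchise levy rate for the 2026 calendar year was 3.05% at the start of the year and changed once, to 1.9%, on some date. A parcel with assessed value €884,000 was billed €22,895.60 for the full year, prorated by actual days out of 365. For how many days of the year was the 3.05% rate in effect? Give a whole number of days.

Let d = days at the first rate; then 365 − d days at the second rate.
€884,000 × [3.05%·d + 1.9%·(365−d)] / 365 = €22,895.60
Solving gives d = 219, so the new rate took effect on 8 August 2026.

219 days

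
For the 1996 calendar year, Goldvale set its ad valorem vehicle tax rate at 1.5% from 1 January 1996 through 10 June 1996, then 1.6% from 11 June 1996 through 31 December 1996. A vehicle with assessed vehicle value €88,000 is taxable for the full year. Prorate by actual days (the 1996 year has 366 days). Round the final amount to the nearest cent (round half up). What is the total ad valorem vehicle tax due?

1 January – 10 June 1996: 162 days at 1.5% → €88,000 × 1.5% × 162/366 = €584.2623
11 June – 31 December 1996: 204 days at 1.6% → €88,000 × 1.6% × 204/366 = €784.7869
Total = €1,369.0492

€1,369.05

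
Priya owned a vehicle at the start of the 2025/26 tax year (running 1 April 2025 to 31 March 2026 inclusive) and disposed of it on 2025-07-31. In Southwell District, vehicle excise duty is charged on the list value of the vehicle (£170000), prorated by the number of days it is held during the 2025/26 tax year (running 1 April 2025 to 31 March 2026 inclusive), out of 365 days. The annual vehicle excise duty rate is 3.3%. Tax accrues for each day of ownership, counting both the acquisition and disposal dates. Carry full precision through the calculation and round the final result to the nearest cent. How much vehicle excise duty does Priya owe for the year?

Days held (2025-04-01 to 2025-07-31): 122 out of 365
Tax = £170000 × 3.3% × 122/365 = £1875.1233

£1875.12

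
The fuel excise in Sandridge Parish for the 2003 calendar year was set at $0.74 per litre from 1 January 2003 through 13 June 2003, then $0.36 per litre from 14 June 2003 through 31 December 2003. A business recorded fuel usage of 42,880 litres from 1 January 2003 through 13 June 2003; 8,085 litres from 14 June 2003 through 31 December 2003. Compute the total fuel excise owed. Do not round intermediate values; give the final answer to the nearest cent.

1 January – 13 June 2003: 42,880 litres at $0.74/litre → $31,731.20
14 June – 31 December 2003: 8,085 litres at $0.36/litre → $2,910.60

$34,641.80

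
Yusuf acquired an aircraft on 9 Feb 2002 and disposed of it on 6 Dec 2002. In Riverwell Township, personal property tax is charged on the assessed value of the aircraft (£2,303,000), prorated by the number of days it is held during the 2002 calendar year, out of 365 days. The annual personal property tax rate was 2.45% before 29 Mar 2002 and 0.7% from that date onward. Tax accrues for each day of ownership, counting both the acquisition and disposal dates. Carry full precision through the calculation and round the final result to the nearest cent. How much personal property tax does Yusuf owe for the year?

£18,594.36

9 Feb – 28 Mar 2002: 48 days at 2.45% → £2,303,000 × 2.45% × 48/365 = £7,420.0767
29 Mar – 6 Dec 2002: 253 days at 0.7% → £2,303,000 × 0.7% × 253/365 = £11,174.2822
Total = £18,594.3589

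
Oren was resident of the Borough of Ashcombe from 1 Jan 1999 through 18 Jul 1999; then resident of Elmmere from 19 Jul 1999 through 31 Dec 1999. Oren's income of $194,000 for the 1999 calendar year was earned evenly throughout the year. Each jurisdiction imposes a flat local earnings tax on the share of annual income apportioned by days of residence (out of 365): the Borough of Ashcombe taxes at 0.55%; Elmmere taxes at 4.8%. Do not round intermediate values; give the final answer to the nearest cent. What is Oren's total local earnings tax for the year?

$4,816.78

The Borough of Ashcombe, 1 Jan – 18 Jul 1999: 199 days → $194,000 × 0.55% × 199/365 = $581.7342
Elmmere, 19 Jul – 31 Dec 1999: 166 days → $194,000 × 4.8% × 166/365 = $4,235.0466
Total = $4,816.7808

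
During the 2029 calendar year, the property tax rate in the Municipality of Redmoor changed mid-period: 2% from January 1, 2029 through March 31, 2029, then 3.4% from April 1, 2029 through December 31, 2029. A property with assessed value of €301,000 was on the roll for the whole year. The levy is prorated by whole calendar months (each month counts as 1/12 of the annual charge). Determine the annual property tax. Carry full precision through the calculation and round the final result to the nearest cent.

€9,180.50

January 1 – March 31, 2029: 3 months at 2% → €301,000 × 2% × 3/12 = €1,505.0000
April 1 – December 31, 2029: 9 months at 3.4% → €301,000 × 3.4% × 9/12 = €7,675.5000
Total = €9,180.5000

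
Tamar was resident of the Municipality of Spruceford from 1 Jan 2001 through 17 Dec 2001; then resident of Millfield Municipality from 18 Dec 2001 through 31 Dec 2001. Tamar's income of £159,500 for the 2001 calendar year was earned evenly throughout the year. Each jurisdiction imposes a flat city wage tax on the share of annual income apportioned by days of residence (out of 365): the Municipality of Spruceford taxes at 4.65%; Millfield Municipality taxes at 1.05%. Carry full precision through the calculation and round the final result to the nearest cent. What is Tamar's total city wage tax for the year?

The Municipality of Spruceford, 1 Jan – 17 Dec 2001: 351 days → £159,500 × 4.65% × 351/365 = £7,132.2719
Millfield Municipality, 18 Dec – 31 Dec 2001: 14 days → £159,500 × 1.05% × 14/365 = £64.2370
Total = £7,196.5089

£7,196.51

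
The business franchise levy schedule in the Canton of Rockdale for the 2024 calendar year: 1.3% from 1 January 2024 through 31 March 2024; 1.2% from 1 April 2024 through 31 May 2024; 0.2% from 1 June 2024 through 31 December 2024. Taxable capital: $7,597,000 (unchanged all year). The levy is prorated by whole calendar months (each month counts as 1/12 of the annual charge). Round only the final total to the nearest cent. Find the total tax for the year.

$48,747.42

1 January – 31 March 2024: 3 months at 1.3% → $7,597,000 × 1.3% × 3/12 = $24,690.2500
1 April – 31 May 2024: 2 months at 1.2% → $7,597,000 × 1.2% × 2/12 = $15,194.0000
1 June – 31 December 2024: 7 months at 0.2% → $7,597,000 × 0.2% × 7/12 = $8,863.1667
Total = $48,747.4167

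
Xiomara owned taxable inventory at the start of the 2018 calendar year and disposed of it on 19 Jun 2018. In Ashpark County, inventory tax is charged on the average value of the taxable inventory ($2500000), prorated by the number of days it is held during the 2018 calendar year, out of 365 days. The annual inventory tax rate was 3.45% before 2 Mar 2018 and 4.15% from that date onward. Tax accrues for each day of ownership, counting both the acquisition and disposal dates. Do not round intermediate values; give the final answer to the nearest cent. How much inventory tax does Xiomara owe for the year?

1 Jan – 1 Mar 2018: 60 days at 3.45% → $2500000 × 3.45% × 60/365 = $14178.0822
2 Mar – 19 Jun 2018: 110 days at 4.15% → $2500000 × 4.15% × 110/365 = $31267.1233
Total = $45445.2055

$45445.21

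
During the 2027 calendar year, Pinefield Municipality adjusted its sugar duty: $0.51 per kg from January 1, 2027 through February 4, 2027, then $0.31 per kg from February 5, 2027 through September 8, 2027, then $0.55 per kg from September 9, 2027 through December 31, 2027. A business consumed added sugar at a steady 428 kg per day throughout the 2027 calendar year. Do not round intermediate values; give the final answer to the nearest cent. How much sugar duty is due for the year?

$63,134.28

January 1 – February 4, 2027: 35 days × 428 kg/day = 14,980 kg at $0.51/kg → $7,639.80
February 5 – September 8, 2027: 216 days × 428 kg/day = 92,448 kg at $0.31/kg → $28,658.88
September 9 – December 31, 2027: 114 days × 428 kg/day = 48,792 kg at $0.55/kg → $26,835.60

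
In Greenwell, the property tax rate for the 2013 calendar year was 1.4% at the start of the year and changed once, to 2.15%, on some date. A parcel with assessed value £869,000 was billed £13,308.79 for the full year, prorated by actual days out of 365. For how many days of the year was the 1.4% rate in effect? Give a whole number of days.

301 days

Let d = days at the first rate; then 365 − d days at the second rate.
£869,000 × [1.4%·d + 2.15%·(365−d)] / 365 = £13,308.79
Solving gives d = 301, so the new rate took effect on 29 Oct 2013.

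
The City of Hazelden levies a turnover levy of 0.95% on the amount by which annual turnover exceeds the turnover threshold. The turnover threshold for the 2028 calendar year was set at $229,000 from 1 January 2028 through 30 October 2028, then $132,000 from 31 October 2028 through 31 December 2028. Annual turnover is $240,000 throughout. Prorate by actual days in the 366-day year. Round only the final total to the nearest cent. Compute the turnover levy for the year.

1 January – 30 October 2028: 304 days, exemption $229,000 → ($240,000 − $229,000) × 0.95% × 304/366 = $86.7978
31 October – 31 December 2028: 62 days, exemption $132,000 → ($240,000 − $132,000) × 0.95% × 62/366 = $173.8033
Total = $260.6011

$260.60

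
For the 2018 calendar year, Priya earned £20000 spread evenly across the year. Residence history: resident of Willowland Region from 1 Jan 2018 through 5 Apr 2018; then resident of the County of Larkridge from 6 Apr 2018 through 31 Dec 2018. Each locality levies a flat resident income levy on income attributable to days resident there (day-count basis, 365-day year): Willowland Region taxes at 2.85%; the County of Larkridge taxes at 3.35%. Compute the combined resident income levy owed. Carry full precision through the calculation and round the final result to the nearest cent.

£643.97

Willowland Region, 1 Jan – 5 Apr 2018: 95 days → £20000 × 2.85% × 95/365 = £148.3562
The County of Larkridge, 6 Apr – 31 Dec 2018: 270 days → £20000 × 3.35% × 270/365 = £495.6164
Total = £643.9726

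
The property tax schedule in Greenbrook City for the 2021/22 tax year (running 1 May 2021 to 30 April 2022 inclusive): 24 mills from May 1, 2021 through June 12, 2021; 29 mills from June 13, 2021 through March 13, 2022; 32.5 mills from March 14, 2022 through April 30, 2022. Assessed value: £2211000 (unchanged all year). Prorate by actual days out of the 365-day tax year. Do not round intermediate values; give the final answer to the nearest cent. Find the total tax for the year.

£63834.30

May 1 – June 12, 2021: 43 days at 24 mills → £2211000 × 2.4% × 43/365 = £6251.3753
June 13, 2021 – March 13, 2022: 274 days at 29 mills → £2211000 × 2.9% × 274/365 = £48133.1671
March 14 – April 30, 2022: 48 days at 32.5 mills → £2211000 × 3.25% × 48/365 = £9449.7534
Total = £63834.2959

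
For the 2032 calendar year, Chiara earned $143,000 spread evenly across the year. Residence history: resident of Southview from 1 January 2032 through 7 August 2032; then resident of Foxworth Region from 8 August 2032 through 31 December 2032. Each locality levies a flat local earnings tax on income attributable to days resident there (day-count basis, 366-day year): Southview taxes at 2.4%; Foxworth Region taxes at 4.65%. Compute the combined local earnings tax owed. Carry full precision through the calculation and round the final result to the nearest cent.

$4,715.48

Southview, 1 January – 7 August 2032: 220 days → $143,000 × 2.4% × 220/366 = $2,062.9508
Foxworth Region, 8 August – 31 December 2032: 146 days → $143,000 × 4.65% × 146/366 = $2,652.5328
Total = $4,715.4836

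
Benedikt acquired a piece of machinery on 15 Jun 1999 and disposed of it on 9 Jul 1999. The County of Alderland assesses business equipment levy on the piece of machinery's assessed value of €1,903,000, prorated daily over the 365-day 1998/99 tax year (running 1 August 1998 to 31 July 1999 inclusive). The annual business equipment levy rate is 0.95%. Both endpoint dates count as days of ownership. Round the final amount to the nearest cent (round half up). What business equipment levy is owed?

Days held (15 Jun – 9 Jul 1999): 25 out of 365
Tax = €1,903,000 × 0.95% × 25/365 = €1,238.2534

€1,238.25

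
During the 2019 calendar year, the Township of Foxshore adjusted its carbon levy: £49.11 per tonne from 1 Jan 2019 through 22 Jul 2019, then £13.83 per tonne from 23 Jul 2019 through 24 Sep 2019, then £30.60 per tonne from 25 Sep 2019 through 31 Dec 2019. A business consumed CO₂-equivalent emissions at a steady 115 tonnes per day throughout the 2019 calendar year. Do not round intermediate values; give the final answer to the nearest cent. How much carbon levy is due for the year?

£1,593,123.75

1 Jan – 22 Jul 2019: 203 days × 115 tonnes/day = 23,345 tonnes at £49.11/tonne → £1,146,472.95
23 Jul – 24 Sep 2019: 64 days × 115 tonnes/day = 7,360 tonnes at £13.83/tonne → £101,788.80
25 Sep – 31 Dec 2019: 98 days × 115 tonnes/day = 11,270 tonnes at £30.60/tonne → £344,862.00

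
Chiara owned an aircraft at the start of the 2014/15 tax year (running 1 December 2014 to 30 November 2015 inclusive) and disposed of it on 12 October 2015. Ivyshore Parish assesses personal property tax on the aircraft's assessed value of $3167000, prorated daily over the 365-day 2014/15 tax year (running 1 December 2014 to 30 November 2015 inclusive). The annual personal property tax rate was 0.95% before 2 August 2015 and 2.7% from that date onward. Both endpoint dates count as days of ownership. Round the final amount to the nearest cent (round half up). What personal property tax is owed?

1 December 2014 – 1 August 2015: 244 days at 0.95% → $3167000 × 0.95% × 244/365 = $20112.6192
2 August – 12 October 2015: 72 days at 2.7% → $3167000 × 2.7% × 72/365 = $16867.5288
Total = $36980.1479

$36980.15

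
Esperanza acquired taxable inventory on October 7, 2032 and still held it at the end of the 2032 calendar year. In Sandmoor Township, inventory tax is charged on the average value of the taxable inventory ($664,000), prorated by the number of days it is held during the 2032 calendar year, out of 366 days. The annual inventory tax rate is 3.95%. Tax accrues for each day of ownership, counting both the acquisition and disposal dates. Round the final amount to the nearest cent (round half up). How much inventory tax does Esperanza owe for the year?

Days held (October 7 – December 31, 2032): 86 out of 366
Tax = $664,000 × 3.95% × 86/366 = $6,162.8634

$6,162.86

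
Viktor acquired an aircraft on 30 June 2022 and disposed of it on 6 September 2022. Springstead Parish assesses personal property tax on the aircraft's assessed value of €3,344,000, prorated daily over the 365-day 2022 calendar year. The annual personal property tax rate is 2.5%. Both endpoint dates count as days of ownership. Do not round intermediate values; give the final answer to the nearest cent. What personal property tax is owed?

€15,803.84

Days held (30 June – 6 September 2022): 69 out of 365
Tax = €3,344,000 × 2.5% × 69/365 = €15,803.8356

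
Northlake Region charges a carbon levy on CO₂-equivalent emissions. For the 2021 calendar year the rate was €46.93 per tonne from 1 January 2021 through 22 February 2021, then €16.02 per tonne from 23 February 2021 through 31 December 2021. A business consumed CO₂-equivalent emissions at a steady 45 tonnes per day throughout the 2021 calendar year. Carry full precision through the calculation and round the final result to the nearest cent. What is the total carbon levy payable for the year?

€336,848.85

1 January – 22 February 2021: 53 days × 45 tonnes/day = 2,385 tonnes at €46.93/tonne → €111,928.05
23 February – 31 December 2021: 312 days × 45 tonnes/day = 14,040 tonnes at €16.02/tonne → €224,920.80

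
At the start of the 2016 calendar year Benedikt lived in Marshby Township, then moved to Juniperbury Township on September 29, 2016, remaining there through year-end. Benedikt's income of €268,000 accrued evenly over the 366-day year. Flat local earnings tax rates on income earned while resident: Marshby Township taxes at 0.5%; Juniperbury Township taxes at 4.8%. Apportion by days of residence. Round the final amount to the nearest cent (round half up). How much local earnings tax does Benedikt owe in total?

Marshby Township, January 1 – September 28, 2016: 272 days → €268,000 × 0.5% × 272/366 = €995.8470
Juniperbury Township, September 29 – December 31, 2016: 94 days → €268,000 × 4.8% × 94/366 = €3,303.8689
Total = €4,299.7158

€4,299.72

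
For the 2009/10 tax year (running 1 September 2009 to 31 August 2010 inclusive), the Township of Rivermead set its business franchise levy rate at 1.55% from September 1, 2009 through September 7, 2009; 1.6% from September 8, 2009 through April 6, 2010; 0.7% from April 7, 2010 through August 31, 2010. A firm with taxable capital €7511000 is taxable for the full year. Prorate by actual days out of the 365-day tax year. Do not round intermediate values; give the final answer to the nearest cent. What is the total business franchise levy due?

September 1 – September 7, 2009: 7 days at 1.55% → €7511000 × 1.55% × 7/365 = €2232.7219
September 8, 2009 – April 6, 2010: 211 days at 1.6% → €7511000 × 1.6% × 211/365 = €69471.6055
April 7 – August 31, 2010: 147 days at 0.7% → €7511000 × 0.7% × 147/365 = €21174.8466
Total = €92879.1740

€92879.17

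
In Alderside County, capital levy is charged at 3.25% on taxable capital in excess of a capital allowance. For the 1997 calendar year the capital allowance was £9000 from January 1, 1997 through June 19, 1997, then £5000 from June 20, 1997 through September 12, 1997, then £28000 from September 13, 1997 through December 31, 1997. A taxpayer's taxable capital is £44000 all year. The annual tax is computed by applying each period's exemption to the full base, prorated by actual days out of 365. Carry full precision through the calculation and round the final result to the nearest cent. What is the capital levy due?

January 1 – June 19, 1997: 170 days, exemption £9000 → (£44000 − £9000) × 3.25% × 170/365 = £529.7945
June 20 – September 12, 1997: 85 days, exemption £5000 → (£44000 − £5000) × 3.25% × 85/365 = £295.1712
September 13 – December 31, 1997: 110 days, exemption £28000 → (£44000 − £28000) × 3.25% × 110/365 = £156.7123
Total = £981.6781

£981.68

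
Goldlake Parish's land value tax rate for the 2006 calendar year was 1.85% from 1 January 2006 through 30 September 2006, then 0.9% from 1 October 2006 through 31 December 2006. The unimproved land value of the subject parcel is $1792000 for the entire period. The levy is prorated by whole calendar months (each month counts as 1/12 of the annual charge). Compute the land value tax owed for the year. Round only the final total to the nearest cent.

$28896.00

1 January – 30 September 2006: 9 months at 1.85% → $1792000 × 1.85% × 9/12 = $24864.0000
1 October – 31 December 2006: 3 months at 0.9% → $1792000 × 0.9% × 3/12 = $4032.0000
Total = $28896.0000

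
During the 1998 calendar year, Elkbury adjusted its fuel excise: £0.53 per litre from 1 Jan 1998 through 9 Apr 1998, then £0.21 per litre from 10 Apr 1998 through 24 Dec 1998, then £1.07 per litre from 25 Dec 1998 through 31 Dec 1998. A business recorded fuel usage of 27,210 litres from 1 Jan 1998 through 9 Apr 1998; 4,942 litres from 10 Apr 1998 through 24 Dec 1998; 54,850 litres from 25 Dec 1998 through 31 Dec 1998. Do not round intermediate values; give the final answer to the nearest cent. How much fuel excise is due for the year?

£74,148.62

1 Jan – 9 Apr 1998: 27,210 litres at £0.53/litre → £14,421.30
10 Apr – 24 Dec 1998: 4,942 litres at £0.21/litre → £1,037.82
25 Dec – 31 Dec 1998: 54,850 litres at £1.07/litre → £58,689.50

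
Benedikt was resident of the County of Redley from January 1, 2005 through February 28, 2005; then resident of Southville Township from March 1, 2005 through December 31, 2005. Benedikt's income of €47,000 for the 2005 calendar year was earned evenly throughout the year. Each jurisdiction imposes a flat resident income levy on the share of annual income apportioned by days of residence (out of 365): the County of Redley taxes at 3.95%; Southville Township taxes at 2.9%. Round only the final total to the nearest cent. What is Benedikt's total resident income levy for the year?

The County of Redley, January 1 – February 28, 2005: 59 days → €47,000 × 3.95% × 59/365 = €300.0918
Southville Township, March 1 – December 31, 2005: 306 days → €47,000 × 2.9% × 306/365 = €1,142.6795
Total = €1,442.7712

€1,442.77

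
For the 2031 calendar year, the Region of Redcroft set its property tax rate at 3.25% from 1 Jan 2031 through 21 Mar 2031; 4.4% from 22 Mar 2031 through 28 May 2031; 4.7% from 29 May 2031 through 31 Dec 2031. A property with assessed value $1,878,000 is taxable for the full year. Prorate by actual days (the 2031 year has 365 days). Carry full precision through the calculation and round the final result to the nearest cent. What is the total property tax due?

1 Jan – 21 Mar 2031: 80 days at 3.25% → $1,878,000 × 3.25% × 80/365 = $13,377.5342
22 Mar – 28 May 2031: 68 days at 4.4% → $1,878,000 × 4.4% × 68/365 = $15,394.4548
29 May – 31 Dec 2031: 217 days at 4.7% → $1,878,000 × 4.7% × 217/365 = $52,475.9507
Total = $81,247.9397

$81,247.94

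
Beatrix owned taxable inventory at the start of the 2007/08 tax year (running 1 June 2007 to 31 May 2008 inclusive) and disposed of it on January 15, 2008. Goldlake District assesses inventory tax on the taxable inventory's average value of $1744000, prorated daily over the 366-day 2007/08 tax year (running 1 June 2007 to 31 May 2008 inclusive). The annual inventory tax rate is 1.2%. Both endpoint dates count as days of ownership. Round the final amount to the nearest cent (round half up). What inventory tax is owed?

Days held (June 1, 2007 – January 15, 2008): 229 out of 366
Tax = $1744000 × 1.2% × 229/366 = $13094.2951

$13094.30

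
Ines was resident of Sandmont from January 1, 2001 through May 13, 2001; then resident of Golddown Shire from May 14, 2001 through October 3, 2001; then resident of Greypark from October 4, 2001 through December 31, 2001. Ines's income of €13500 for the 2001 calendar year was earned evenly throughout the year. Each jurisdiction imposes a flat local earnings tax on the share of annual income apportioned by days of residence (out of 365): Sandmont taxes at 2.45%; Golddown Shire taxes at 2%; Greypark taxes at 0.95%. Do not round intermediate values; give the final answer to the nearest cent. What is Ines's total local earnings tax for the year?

€257.57

Sandmont, January 1 – May 13, 2001: 133 days → €13500 × 2.45% × 133/365 = €120.5199
Golddown Shire, May 14 – October 3, 2001: 143 days → €13500 × 2% × 143/365 = €105.7808
Greypark, October 4 – December 31, 2001: 89 days → €13500 × 0.95% × 89/365 = €31.2719
Total = €257.5726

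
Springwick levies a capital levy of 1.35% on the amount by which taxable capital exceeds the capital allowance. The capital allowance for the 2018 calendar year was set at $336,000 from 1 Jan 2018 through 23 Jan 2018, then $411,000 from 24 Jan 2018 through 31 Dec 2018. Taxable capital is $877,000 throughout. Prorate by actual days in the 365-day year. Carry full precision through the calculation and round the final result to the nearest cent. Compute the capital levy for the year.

1 Jan – 23 Jan 2018: 23 days, exemption $336,000 → ($877,000 − $336,000) × 1.35% × 23/365 = $460.2205
24 Jan – 31 Dec 2018: 342 days, exemption $411,000 → ($877,000 − $411,000) × 1.35% × 342/365 = $5,894.5808
Total = $6,354.8014

$6,354.80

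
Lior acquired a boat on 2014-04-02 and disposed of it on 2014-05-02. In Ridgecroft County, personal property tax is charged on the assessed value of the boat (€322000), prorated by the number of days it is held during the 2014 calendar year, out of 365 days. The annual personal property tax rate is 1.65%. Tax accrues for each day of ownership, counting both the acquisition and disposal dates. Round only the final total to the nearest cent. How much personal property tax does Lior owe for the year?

Days held (2014-04-02 to 2014-05-02): 31 out of 365
Tax = €322000 × 1.65% × 31/365 = €451.2411

€451.24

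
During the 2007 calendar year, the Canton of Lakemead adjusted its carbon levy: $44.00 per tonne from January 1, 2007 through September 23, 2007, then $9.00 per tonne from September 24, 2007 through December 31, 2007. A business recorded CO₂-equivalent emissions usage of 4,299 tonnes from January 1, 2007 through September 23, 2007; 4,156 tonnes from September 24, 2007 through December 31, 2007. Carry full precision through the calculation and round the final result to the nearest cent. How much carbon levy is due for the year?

January 1 – September 23, 2007: 4,299 tonnes at $44.00/tonne → $189156.00
September 24 – December 31, 2007: 4,156 tonnes at $9.00/tonne → $37404.00

$226560.00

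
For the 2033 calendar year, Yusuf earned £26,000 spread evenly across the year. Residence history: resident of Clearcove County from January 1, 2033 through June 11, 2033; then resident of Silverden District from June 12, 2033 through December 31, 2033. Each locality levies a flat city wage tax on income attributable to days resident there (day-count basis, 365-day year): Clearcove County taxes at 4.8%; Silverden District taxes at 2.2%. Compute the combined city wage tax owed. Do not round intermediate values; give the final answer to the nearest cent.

£872.03

Clearcove County, January 1 – June 11, 2033: 162 days → £26,000 × 4.8% × 162/365 = £553.9068
Silverden District, June 12 – December 31, 2033: 203 days → £26,000 × 2.2% × 203/365 = £318.1260
Total = £872.0329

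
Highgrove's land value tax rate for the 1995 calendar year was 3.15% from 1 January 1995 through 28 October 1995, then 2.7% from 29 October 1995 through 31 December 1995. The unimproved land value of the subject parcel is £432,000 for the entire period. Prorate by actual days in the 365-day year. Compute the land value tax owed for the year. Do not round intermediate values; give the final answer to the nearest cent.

£13,267.13

1 January – 28 October 1995: 301 days at 3.15% → £432,000 × 3.15% × 301/365 = £11,221.9397
29 October – 31 December 1995: 64 days at 2.7% → £432,000 × 2.7% × 64/365 = £2,045.1945
Total = £13,267.1342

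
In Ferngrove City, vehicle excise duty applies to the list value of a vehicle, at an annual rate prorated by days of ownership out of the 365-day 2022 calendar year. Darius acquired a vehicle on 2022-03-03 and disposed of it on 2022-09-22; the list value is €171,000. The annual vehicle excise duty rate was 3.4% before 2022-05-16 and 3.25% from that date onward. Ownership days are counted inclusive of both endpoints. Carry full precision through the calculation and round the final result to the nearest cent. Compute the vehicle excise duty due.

€3,158.11

2022-03-03 to 2022-05-15: 74 days at 3.4% → €171,000 × 3.4% × 74/365 = €1,178.7288
2022-05-16 to 2022-09-22: 130 days at 3.25% → €171,000 × 3.25% × 130/365 = €1,979.3836
Total = €3,158.1123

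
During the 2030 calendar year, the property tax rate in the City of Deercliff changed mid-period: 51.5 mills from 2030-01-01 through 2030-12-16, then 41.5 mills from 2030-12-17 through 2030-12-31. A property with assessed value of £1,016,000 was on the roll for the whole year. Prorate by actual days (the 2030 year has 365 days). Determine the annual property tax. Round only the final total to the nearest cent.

2030-01-01 to 2030-12-16: 350 days at 51.5 mills → £1,016,000 × 5.15% × 350/365 = £50,173.6986
2030-12-17 to 2030-12-31: 15 days at 41.5 mills → £1,016,000 × 4.15% × 15/365 = £1,732.7671
Total = £51,906.4658

£51,906.47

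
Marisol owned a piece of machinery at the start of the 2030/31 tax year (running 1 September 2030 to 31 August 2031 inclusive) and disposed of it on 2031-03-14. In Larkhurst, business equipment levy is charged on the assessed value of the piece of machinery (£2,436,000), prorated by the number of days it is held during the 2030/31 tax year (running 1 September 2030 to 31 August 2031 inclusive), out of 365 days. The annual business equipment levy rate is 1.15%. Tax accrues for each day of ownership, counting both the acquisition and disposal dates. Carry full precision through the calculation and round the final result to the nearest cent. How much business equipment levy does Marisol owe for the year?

Days held (2030-09-01 to 2031-03-14): 195 out of 365
Tax = £2,436,000 × 1.15% × 195/365 = £14,966.3836

£14,966.38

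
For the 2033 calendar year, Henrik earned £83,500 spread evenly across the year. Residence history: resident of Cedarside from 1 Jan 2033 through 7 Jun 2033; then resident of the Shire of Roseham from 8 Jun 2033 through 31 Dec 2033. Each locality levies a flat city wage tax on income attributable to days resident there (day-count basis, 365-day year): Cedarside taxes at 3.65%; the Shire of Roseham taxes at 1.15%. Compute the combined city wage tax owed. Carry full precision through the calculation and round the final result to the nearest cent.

Cedarside, 1 Jan – 7 Jun 2033: 158 days → £83,500 × 3.65% × 158/365 = £1,319.3000
The Shire of Roseham, 8 Jun – 31 Dec 2033: 207 days → £83,500 × 1.15% × 207/365 = £544.5801
Total = £1,863.8801

£1,863.88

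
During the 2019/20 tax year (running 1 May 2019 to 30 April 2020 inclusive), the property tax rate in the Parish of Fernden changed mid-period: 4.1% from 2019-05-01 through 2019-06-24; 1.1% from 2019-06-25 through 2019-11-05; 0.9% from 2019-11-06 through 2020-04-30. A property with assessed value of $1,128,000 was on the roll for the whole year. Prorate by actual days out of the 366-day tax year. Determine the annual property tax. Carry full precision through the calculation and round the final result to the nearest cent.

$16,402.23

2019-05-01 to 2019-06-24: 55 days at 4.1% → $1,128,000 × 4.1% × 55/366 = $6,949.8361
2019-06-25 to 2019-11-05: 134 days at 1.1% → $1,128,000 × 1.1% × 134/366 = $4,542.8197
2019-11-06 to 2020-04-30: 177 days at 0.9% → $1,128,000 × 0.9% × 177/366 = $4,909.5738
Total = $16,402.2295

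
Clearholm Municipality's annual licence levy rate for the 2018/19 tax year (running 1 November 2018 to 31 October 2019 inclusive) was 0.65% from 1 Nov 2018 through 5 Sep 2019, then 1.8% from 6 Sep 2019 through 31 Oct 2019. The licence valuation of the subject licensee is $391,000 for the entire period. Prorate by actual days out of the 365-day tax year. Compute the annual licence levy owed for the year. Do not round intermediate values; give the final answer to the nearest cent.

$3,231.37

1 Nov 2018 – 5 Sep 2019: 309 days at 0.65% → $391,000 × 0.65% × 309/365 = $2,151.5712
6 Sep – 31 Oct 2019: 56 days at 1.8% → $391,000 × 1.8% × 56/365 = $1,079.8027
Total = $3,231.3740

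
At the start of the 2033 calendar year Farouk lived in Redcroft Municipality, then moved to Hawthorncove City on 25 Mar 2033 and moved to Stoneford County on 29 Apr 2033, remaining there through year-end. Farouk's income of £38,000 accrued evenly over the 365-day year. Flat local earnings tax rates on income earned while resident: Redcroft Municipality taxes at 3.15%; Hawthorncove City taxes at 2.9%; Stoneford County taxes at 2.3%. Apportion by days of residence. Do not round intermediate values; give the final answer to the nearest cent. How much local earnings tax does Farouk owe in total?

£969.31

Redcroft Municipality, 1 Jan – 24 Mar 2033: 83 days → £38,000 × 3.15% × 83/365 = £272.1945
Hawthorncove City, 25 Mar – 28 Apr 2033: 35 days → £38,000 × 2.9% × 35/365 = £105.6712
Stoneford County, 29 Apr – 31 Dec 2033: 247 days → £38,000 × 2.3% × 247/365 = £591.4466
Total = £969.3123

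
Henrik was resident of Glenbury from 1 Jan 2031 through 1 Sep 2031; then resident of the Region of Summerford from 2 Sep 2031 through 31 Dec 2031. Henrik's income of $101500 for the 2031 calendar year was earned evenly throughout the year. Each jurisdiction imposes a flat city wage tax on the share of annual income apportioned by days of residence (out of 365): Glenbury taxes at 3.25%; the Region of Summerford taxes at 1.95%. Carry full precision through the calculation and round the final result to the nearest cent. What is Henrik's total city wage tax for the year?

$2861.33

Glenbury, 1 Jan – 1 Sep 2031: 244 days → $101500 × 3.25% × 244/365 = $2205.1918
The Region of Summerford, 2 Sep – 31 Dec 2031: 121 days → $101500 × 1.95% × 121/365 = $656.1349
Total = $2861.3267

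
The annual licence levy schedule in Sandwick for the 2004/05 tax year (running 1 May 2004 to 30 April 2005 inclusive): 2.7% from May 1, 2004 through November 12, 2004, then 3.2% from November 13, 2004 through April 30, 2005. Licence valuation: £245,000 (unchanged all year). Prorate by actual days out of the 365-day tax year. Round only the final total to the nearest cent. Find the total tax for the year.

May 1 – November 12, 2004: 196 days at 2.7% → £245,000 × 2.7% × 196/365 = £3,552.1644
November 13, 2004 – April 30, 2005: 169 days at 3.2% → £245,000 × 3.2% × 169/365 = £3,630.0274
Total = £7,182.1918

£7,182.19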